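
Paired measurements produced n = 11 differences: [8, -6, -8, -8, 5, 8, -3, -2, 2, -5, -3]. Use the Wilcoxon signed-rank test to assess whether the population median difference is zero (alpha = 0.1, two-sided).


Step 1: Drop any zero differences (none here) and take |d_i|.
|d| = [8, 6, 8, 8, 5, 8, 3, 2, 2, 5, 3]
Step 2: Midrank |d_i| (ties get averaged ranks).
ranks: |8|->9.5, |6|->7, |8|->9.5, |8|->9.5, |5|->5.5, |8|->9.5, |3|->3.5, |2|->1.5, |2|->1.5, |5|->5.5, |3|->3.5
Step 3: Attach original signs; sum ranks with positive sign and with negative sign.
W+ = 9.5 + 5.5 + 9.5 + 1.5 = 26
W- = 7 + 9.5 + 9.5 + 3.5 + 1.5 + 5.5 + 3.5 = 40
(Check: W+ + W- = 66 should equal n(n+1)/2 = 66.)
Step 4: Test statistic W = min(W+, W-) = 26.
Step 5: Ties in |d|, so use the tie-corrected normal approximation.
        E[W] = n(n+1)/4 = 11*12/4 = 33.
        Tie groups: |d|=2 (t=2), |d|=3 (t=2), |d|=5 (t=2), |d|=8 (t=4); sum(t^3 - t) = 78.
        Var[W] = n(n+1)(2n+1)/24 - sum(t^3-t)/48 = 3036/24 - 78/48 = 124.875.
        z = (W - E[W]) / sqrt(Var[W]) = (26 - 33) / 11.1747 = -0.6264.
        Two-sided p = 2*Phi(z) = 0.531045.
Step 6: alpha = 0.1. fail to reject H0.

W+ = 26, W- = 40, W = min = 26, p = 0.531045, fail to reject H0.


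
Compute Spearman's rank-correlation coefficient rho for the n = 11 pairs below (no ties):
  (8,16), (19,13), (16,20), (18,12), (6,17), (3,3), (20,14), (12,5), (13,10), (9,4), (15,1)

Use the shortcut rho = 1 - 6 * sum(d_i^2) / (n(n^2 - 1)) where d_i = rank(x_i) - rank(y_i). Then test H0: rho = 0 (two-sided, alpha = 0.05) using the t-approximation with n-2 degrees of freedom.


Step 1: Rank x and y separately (midranks; no ties here).
rank(x): 8->3, 19->10, 16->8, 18->9, 6->2, 3->1, 20->11, 12->5, 13->6, 9->4, 15->7
rank(y): 16->9, 13->7, 20->11, 12->6, 17->10, 3->2, 14->8, 5->4, 10->5, 4->3, 1->1
Step 2: d_i = R_x(i) - R_y(i); compute d_i^2.
  (3-9)^2=36, (10-7)^2=9, (8-11)^2=9, (9-6)^2=9, (2-10)^2=64, (1-2)^2=1, (11-8)^2=9, (5-4)^2=1, (6-5)^2=1, (4-3)^2=1, (7-1)^2=36
sum(d^2) = 176.
Step 3: rho = 1 - 6*176 / (11*(11^2 - 1)) = 1 - 1056/1320 = 0.200000.
Step 4: Under H0, t = rho * sqrt((n-2)/(1-rho^2)) = 0.6124 ~ t(9).
Step 5: Two-sided p-value from the t-distribution with 9 df = 0.555445.
Step 6: alpha = 0.05. fail to reject H0.

rho = 0.2000, p = 0.555445, fail to reject H0 at alpha = 0.05.


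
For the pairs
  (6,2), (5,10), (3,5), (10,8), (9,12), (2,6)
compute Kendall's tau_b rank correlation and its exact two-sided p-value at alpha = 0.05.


Step 1: Enumerate the 15 unordered pairs (i,j) with i<j and classify each by sign(x_j-x_i) * sign(y_j-y_i).
  (1,2):dx=-1,dy=+8->D; (1,3):dx=-3,dy=+3->D; (1,4):dx=+4,dy=+6->C; (1,5):dx=+3,dy=+10->C
  (1,6):dx=-4,dy=+4->D; (2,3):dx=-2,dy=-5->C; (2,4):dx=+5,dy=-2->D; (2,5):dx=+4,dy=+2->C
  (2,6):dx=-3,dy=-4->C; (3,4):dx=+7,dy=+3->C; (3,5):dx=+6,dy=+7->C; (3,6):dx=-1,dy=+1->D
  (4,5):dx=-1,dy=+4->D; (4,6):dx=-8,dy=-2->C; (5,6):dx=-7,dy=-6->C
Step 2: C = 9, D = 6, total pairs = 15.
Step 3: tau = (C - D)/(n(n-1)/2) = (9 - 6)/15 = 0.200000.
Step 4: Exact two-sided p-value (enumerate n! = 720 permutations of y under H0): p = 0.719444.
Step 5: alpha = 0.05. fail to reject H0.

tau_b = 0.2000 (C=9, D=6), p = 0.719444, fail to reject H0.


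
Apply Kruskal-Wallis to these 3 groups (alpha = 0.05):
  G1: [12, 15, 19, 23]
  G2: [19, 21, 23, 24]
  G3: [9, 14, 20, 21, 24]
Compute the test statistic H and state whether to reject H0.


Step 1: Combine all N = 13 observations and assign midranks.
sorted (value, group, rank): (9,G3,1), (12,G1,2), (14,G3,3), (15,G1,4), (19,G1,5.5), (19,G2,5.5), (20,G3,7), (21,G2,8.5), (21,G3,8.5), (23,G1,10.5), (23,G2,10.5), (24,G2,12.5), (24,G3,12.5)
Step 2: Sum ranks within each group.
R_1 = 22 (n_1 = 4)
R_2 = 37 (n_2 = 4)
R_3 = 32 (n_3 = 5)
Step 3: H = 12/(N(N+1)) * sum(R_i^2/n_i) - 3(N+1)
     = 12/(13*14) * (22^2/4 + 37^2/4 + 32^2/5) - 3*14
     = 0.065934 * 668.05 - 42
     = 2.047253.
Step 4: Ties present; correction factor C = 1 - 24/(13^3 - 13) = 0.989011. Corrected H = 2.047253 / 0.989011 = 2.070000.
Step 5: Under H0, H ~ chi^2(2); p-value = 0.355226.
Step 6: alpha = 0.05. fail to reject H0.

H = 2.0700, df = 2, p = 0.355226, fail to reject H0.


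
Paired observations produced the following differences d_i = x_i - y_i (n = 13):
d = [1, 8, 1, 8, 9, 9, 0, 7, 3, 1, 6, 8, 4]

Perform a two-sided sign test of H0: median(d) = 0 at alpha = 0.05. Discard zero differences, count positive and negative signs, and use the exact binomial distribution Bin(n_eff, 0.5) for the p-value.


Step 1: Discard zero differences. Original n = 13; n_eff = number of nonzero differences = 12.
Nonzero differences (with sign): +1, +8, +1, +8, +9, +9, +7, +3, +1, +6, +8, +4
Step 2: Count signs: positive = 12, negative = 0.
Step 3: Under H0: P(positive) = 0.5, so the number of positives S ~ Bin(12, 0.5).
Step 4: Two-sided exact p-value = sum of Bin(12,0.5) probabilities at or below the observed probability = 0.000488.
Step 5: alpha = 0.05. reject H0.

n_eff = 12, pos = 12, neg = 0, p = 0.000488, reject H0.


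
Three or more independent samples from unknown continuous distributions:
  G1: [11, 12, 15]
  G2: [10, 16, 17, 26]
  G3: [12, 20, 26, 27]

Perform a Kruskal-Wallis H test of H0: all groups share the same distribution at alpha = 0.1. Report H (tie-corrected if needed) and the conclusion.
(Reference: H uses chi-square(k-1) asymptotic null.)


Step 1: Combine all N = 11 observations and assign midranks.
sorted (value, group, rank): (10,G2,1), (11,G1,2), (12,G1,3.5), (12,G3,3.5), (15,G1,5), (16,G2,6), (17,G2,7), (20,G3,8), (26,G2,9.5), (26,G3,9.5), (27,G3,11)
Step 2: Sum ranks within each group.
R_1 = 10.5 (n_1 = 3)
R_2 = 23.5 (n_2 = 4)
R_3 = 32 (n_3 = 4)
Step 3: H = 12/(N(N+1)) * sum(R_i^2/n_i) - 3(N+1)
     = 12/(11*12) * (10.5^2/3 + 23.5^2/4 + 32^2/4) - 3*12
     = 0.090909 * 430.812 - 36
     = 3.164773.
Step 4: Ties present; correction factor C = 1 - 12/(11^3 - 11) = 0.990909. Corrected H = 3.164773 / 0.990909 = 3.193807.
Step 5: Under H0, H ~ chi^2(2); p-value = 0.202523.
Step 6: alpha = 0.1. fail to reject H0.

H = 3.1938, df = 2, p = 0.202523, fail to reject H0.


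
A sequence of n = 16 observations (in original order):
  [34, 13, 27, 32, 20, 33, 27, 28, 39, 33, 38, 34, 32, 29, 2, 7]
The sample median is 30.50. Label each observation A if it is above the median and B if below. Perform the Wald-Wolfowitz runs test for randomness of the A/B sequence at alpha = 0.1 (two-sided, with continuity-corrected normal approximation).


Step 1: Compute median = 30.50; label A = above, B = below.
Labels in order: ABBABABBAAAAABBB  (n_A = 8, n_B = 8)
Step 2: Count runs R = 8.
Step 3: Under H0 (random ordering), E[R] = 2*n_A*n_B/(n_A+n_B) + 1 = 2*8*8/16 + 1 = 9.0000.
        Var[R] = 2*n_A*n_B*(2*n_A*n_B - n_A - n_B) / ((n_A+n_B)^2 * (n_A+n_B-1)) = 14336/3840 = 3.7333.
        SD[R] = 1.9322.
Step 4: Continuity-corrected z = (R + 0.5 - E[R]) / SD[R] = (8 + 0.5 - 9.0000) / 1.9322 = -0.2588.
Step 5: Two-sided p-value via normal approximation = 2*(1 - Phi(|z|)) = 0.795809.
Step 6: alpha = 0.1. fail to reject H0.

R = 8, z = -0.2588, p = 0.795809, fail to reject H0.


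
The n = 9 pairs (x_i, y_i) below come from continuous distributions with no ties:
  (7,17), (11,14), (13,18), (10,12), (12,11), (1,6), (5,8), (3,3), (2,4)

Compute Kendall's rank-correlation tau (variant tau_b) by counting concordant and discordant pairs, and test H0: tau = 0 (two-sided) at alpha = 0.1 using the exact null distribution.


Step 1: Enumerate the 36 unordered pairs (i,j) with i<j and classify each by sign(x_j-x_i) * sign(y_j-y_i).
  (1,2):dx=+4,dy=-3->D; (1,3):dx=+6,dy=+1->C; (1,4):dx=+3,dy=-5->D; (1,5):dx=+5,dy=-6->D
  (1,6):dx=-6,dy=-11->C; (1,7):dx=-2,dy=-9->C; (1,8):dx=-4,dy=-14->C; (1,9):dx=-5,dy=-13->C
  (2,3):dx=+2,dy=+4->C; (2,4):dx=-1,dy=-2->C; (2,5):dx=+1,dy=-3->D; (2,6):dx=-10,dy=-8->C
  (2,7):dx=-6,dy=-6->C; (2,8):dx=-8,dy=-11->C; (2,9):dx=-9,dy=-10->C; (3,4):dx=-3,dy=-6->C
  (3,5):dx=-1,dy=-7->C; (3,6):dx=-12,dy=-12->C; (3,7):dx=-8,dy=-10->C; (3,8):dx=-10,dy=-15->C
  (3,9):dx=-11,dy=-14->C; (4,5):dx=+2,dy=-1->D; (4,6):dx=-9,dy=-6->C; (4,7):dx=-5,dy=-4->C
  (4,8):dx=-7,dy=-9->C; (4,9):dx=-8,dy=-8->C; (5,6):dx=-11,dy=-5->C; (5,7):dx=-7,dy=-3->C
  (5,8):dx=-9,dy=-8->C; (5,9):dx=-10,dy=-7->C; (6,7):dx=+4,dy=+2->C; (6,8):dx=+2,dy=-3->D
  (6,9):dx=+1,dy=-2->D; (7,8):dx=-2,dy=-5->C; (7,9):dx=-3,dy=-4->C; (8,9):dx=-1,dy=+1->D
Step 2: C = 28, D = 8, total pairs = 36.
Step 3: tau = (C - D)/(n(n-1)/2) = (28 - 8)/36 = 0.555556.
Step 4: Exact two-sided p-value (enumerate n! = 362880 permutations of y under H0): p = 0.044615.
Step 5: alpha = 0.1. reject H0.

tau_b = 0.5556 (C=28, D=8), p = 0.044615, reject H0.


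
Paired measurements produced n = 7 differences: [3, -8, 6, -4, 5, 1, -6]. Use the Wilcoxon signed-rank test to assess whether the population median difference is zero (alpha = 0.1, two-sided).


Step 1: Drop any zero differences (none here) and take |d_i|.
|d| = [3, 8, 6, 4, 5, 1, 6]
Step 2: Midrank |d_i| (ties get averaged ranks).
ranks: |3|->2, |8|->7, |6|->5.5, |4|->3, |5|->4, |1|->1, |6|->5.5
Step 3: Attach original signs; sum ranks with positive sign and with negative sign.
W+ = 2 + 5.5 + 4 + 1 = 12.5
W- = 7 + 3 + 5.5 = 15.5
(Check: W+ + W- = 28 should equal n(n+1)/2 = 28.)
Step 4: Test statistic W = min(W+, W-) = 12.5.
Step 5: Ties in |d|, so use the tie-corrected normal approximation.
        E[W] = n(n+1)/4 = 7*8/4 = 14.
        Tie groups: |d|=6 (t=2); sum(t^3 - t) = 6.
        Var[W] = n(n+1)(2n+1)/24 - sum(t^3-t)/48 = 840/24 - 6/48 = 34.875.
        z = (W - E[W]) / sqrt(Var[W]) = (12.5 - 14) / 5.9055 = -0.2540.
        Two-sided p = 2*Phi(z) = 0.799495.
Step 6: alpha = 0.1. fail to reject H0.

W+ = 12.5, W- = 15.5, W = min = 12.5, p = 0.799495, fail to reject H0.


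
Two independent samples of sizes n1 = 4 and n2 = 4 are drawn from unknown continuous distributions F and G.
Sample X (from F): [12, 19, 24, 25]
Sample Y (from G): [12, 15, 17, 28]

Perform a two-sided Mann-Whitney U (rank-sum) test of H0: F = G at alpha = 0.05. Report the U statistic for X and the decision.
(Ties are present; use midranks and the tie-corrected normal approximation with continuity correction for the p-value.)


Step 1: Combine and sort all 8 observations; assign midranks.
sorted (value, group): (12,X), (12,Y), (15,Y), (17,Y), (19,X), (24,X), (25,X), (28,Y)
ranks: 12->1.5, 12->1.5, 15->3, 17->4, 19->5, 24->6, 25->7, 28->8
Step 2: Rank sum for X: R1 = 1.5 + 5 + 6 + 7 = 19.5.
Step 3: U_X = R1 - n1(n1+1)/2 = 19.5 - 4*5/2 = 19.5 - 10 = 9.5.
       U_Y = n1*n2 - U_X = 16 - 9.5 = 6.5.
Step 4: Ties are present, so use the tie-corrected normal approximation (with continuity correction) for the p-value.
Step 5: p-value = 0.771503; compare to alpha = 0.05. fail to reject H0.

U_X = 9.5, p = 0.771503, fail to reject H0 at alpha = 0.05.


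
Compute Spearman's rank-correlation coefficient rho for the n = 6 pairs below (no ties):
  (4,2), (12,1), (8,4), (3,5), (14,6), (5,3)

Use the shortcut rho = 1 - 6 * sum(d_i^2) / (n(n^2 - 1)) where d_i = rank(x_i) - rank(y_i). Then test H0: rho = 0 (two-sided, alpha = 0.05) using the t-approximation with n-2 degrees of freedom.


Step 1: Rank x and y separately (midranks; no ties here).
rank(x): 4->2, 12->5, 8->4, 3->1, 14->6, 5->3
rank(y): 2->2, 1->1, 4->4, 5->5, 6->6, 3->3
Step 2: d_i = R_x(i) - R_y(i); compute d_i^2.
  (2-2)^2=0, (5-1)^2=16, (4-4)^2=0, (1-5)^2=16, (6-6)^2=0, (3-3)^2=0
sum(d^2) = 32.
Step 3: rho = 1 - 6*32 / (6*(6^2 - 1)) = 1 - 192/210 = 0.085714.
Step 4: Under H0, t = rho * sqrt((n-2)/(1-rho^2)) = 0.1721 ~ t(4).
Step 5: Two-sided p-value from the t-distribution with 4 df = 0.871743.
Step 6: alpha = 0.05. fail to reject H0.

rho = 0.0857, p = 0.871743, fail to reject H0 at alpha = 0.05.


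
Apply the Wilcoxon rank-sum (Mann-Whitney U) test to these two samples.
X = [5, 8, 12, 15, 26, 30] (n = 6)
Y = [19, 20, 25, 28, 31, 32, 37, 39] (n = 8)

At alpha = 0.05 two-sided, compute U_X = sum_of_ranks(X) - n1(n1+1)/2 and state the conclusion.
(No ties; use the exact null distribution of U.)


Step 1: Combine and sort all 14 observations; assign midranks.
sorted (value, group): (5,X), (8,X), (12,X), (15,X), (19,Y), (20,Y), (25,Y), (26,X), (28,Y), (30,X), (31,Y), (32,Y), (37,Y), (39,Y)
ranks: 5->1, 8->2, 12->3, 15->4, 19->5, 20->6, 25->7, 26->8, 28->9, 30->10, 31->11, 32->12, 37->13, 39->14
Step 2: Rank sum for X: R1 = 1 + 2 + 3 + 4 + 8 + 10 = 28.
Step 3: U_X = R1 - n1(n1+1)/2 = 28 - 6*7/2 = 28 - 21 = 7.
       U_Y = n1*n2 - U_X = 48 - 7 = 41.
Step 4: No ties, so the exact null distribution of U (based on enumerating the C(14,6) = 3003 equally likely rank assignments) gives the two-sided p-value.
Step 5: p-value = 0.029304; compare to alpha = 0.05. reject H0.

U_X = 7, p = 0.029304, reject H0 at alpha = 0.05.


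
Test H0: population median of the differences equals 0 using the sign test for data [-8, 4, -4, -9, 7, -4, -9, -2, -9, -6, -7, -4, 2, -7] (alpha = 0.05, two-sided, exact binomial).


Step 1: Discard zero differences. Original n = 14; n_eff = number of nonzero differences = 14.
Nonzero differences (with sign): -8, +4, -4, -9, +7, -4, -9, -2, -9, -6, -7, -4, +2, -7
Step 2: Count signs: positive = 3, negative = 11.
Step 3: Under H0: P(positive) = 0.5, so the number of positives S ~ Bin(14, 0.5).
Step 4: Two-sided exact p-value = sum of Bin(14,0.5) probabilities at or below the observed probability = 0.057373.
Step 5: alpha = 0.05. fail to reject H0.

n_eff = 14, pos = 3, neg = 11, p = 0.057373, fail to reject H0.


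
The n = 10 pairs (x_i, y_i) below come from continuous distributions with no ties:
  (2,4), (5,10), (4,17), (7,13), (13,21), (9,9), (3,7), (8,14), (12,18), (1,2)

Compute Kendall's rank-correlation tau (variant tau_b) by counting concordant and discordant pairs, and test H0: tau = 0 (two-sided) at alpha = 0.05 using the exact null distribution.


Step 1: Enumerate the 45 unordered pairs (i,j) with i<j and classify each by sign(x_j-x_i) * sign(y_j-y_i).
  (1,2):dx=+3,dy=+6->C; (1,3):dx=+2,dy=+13->C; (1,4):dx=+5,dy=+9->C; (1,5):dx=+11,dy=+17->C
  (1,6):dx=+7,dy=+5->C; (1,7):dx=+1,dy=+3->C; (1,8):dx=+6,dy=+10->C; (1,9):dx=+10,dy=+14->C
  (1,10):dx=-1,dy=-2->C; (2,3):dx=-1,dy=+7->D; (2,4):dx=+2,dy=+3->C; (2,5):dx=+8,dy=+11->C
  (2,6):dx=+4,dy=-1->D; (2,7):dx=-2,dy=-3->C; (2,8):dx=+3,dy=+4->C; (2,9):dx=+7,dy=+8->C
  (2,10):dx=-4,dy=-8->C; (3,4):dx=+3,dy=-4->D; (3,5):dx=+9,dy=+4->C; (3,6):dx=+5,dy=-8->D
  (3,7):dx=-1,dy=-10->C; (3,8):dx=+4,dy=-3->D; (3,9):dx=+8,dy=+1->C; (3,10):dx=-3,dy=-15->C
  (4,5):dx=+6,dy=+8->C; (4,6):dx=+2,dy=-4->D; (4,7):dx=-4,dy=-6->C; (4,8):dx=+1,dy=+1->C
  (4,9):dx=+5,dy=+5->C; (4,10):dx=-6,dy=-11->C; (5,6):dx=-4,dy=-12->C; (5,7):dx=-10,dy=-14->C
  (5,8):dx=-5,dy=-7->C; (5,9):dx=-1,dy=-3->C; (5,10):dx=-12,dy=-19->C; (6,7):dx=-6,dy=-2->C
  (6,8):dx=-1,dy=+5->D; (6,9):dx=+3,dy=+9->C; (6,10):dx=-8,dy=-7->C; (7,8):dx=+5,dy=+7->C
  (7,9):dx=+9,dy=+11->C; (7,10):dx=-2,dy=-5->C; (8,9):dx=+4,dy=+4->C; (8,10):dx=-7,dy=-12->C
  (9,10):dx=-11,dy=-16->C
Step 2: C = 38, D = 7, total pairs = 45.
Step 3: tau = (C - D)/(n(n-1)/2) = (38 - 7)/45 = 0.688889.
Step 4: Exact two-sided p-value (enumerate n! = 3628800 permutations of y under H0): p = 0.004687.
Step 5: alpha = 0.05. reject H0.

tau_b = 0.6889 (C=38, D=7), p = 0.004687, reject H0.


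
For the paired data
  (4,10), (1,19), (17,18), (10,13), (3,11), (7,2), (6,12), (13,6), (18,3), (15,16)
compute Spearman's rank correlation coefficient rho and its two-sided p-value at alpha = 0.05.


Step 1: Rank x and y separately (midranks; no ties here).
rank(x): 4->3, 1->1, 17->9, 10->6, 3->2, 7->5, 6->4, 13->7, 18->10, 15->8
rank(y): 10->4, 19->10, 18->9, 13->7, 11->5, 2->1, 12->6, 6->3, 3->2, 16->8
Step 2: d_i = R_x(i) - R_y(i); compute d_i^2.
  (3-4)^2=1, (1-10)^2=81, (9-9)^2=0, (6-7)^2=1, (2-5)^2=9, (5-1)^2=16, (4-6)^2=4, (7-3)^2=16, (10-2)^2=64, (8-8)^2=0
sum(d^2) = 192.
Step 3: rho = 1 - 6*192 / (10*(10^2 - 1)) = 1 - 1152/990 = -0.163636.
Step 4: Under H0, t = rho * sqrt((n-2)/(1-rho^2)) = -0.4692 ~ t(8).
Step 5: Two-sided p-value from the t-distribution with 8 df = 0.651477.
Step 6: alpha = 0.05. fail to reject H0.

rho = -0.1636, p = 0.651477, fail to reject H0 at alpha = 0.05.


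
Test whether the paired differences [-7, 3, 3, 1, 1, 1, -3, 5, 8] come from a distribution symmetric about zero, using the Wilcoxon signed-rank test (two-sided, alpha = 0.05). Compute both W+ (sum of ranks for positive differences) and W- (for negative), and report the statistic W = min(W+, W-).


Step 1: Drop any zero differences (none here) and take |d_i|.
|d| = [7, 3, 3, 1, 1, 1, 3, 5, 8]
Step 2: Midrank |d_i| (ties get averaged ranks).
ranks: |7|->8, |3|->5, |3|->5, |1|->2, |1|->2, |1|->2, |3|->5, |5|->7, |8|->9
Step 3: Attach original signs; sum ranks with positive sign and with negative sign.
W+ = 5 + 5 + 2 + 2 + 2 + 7 + 9 = 32
W- = 8 + 5 = 13
(Check: W+ + W- = 45 should equal n(n+1)/2 = 45.)
Step 4: Test statistic W = min(W+, W-) = 13.
Step 5: Ties in |d|, so use the tie-corrected normal approximation.
        E[W] = n(n+1)/4 = 9*10/4 = 22.5.
        Tie groups: |d|=1 (t=3), |d|=3 (t=3); sum(t^3 - t) = 48.
        Var[W] = n(n+1)(2n+1)/24 - sum(t^3-t)/48 = 1710/24 - 48/48 = 70.25.
        z = (W - E[W]) / sqrt(Var[W]) = (13 - 22.5) / 8.3815 = -1.1334.
        Two-sided p = 2*Phi(z) = 0.257027.
Step 6: alpha = 0.05. fail to reject H0.

W+ = 32, W- = 13, W = min = 13, p = 0.257027, fail to reject H0.


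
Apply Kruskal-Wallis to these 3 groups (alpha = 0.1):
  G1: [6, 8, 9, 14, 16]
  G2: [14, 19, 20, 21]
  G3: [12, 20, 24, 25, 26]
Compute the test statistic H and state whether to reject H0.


Step 1: Combine all N = 14 observations and assign midranks.
sorted (value, group, rank): (6,G1,1), (8,G1,2), (9,G1,3), (12,G3,4), (14,G1,5.5), (14,G2,5.5), (16,G1,7), (19,G2,8), (20,G2,9.5), (20,G3,9.5), (21,G2,11), (24,G3,12), (25,G3,13), (26,G3,14)
Step 2: Sum ranks within each group.
R_1 = 18.5 (n_1 = 5)
R_2 = 34 (n_2 = 4)
R_3 = 52.5 (n_3 = 5)
Step 3: H = 12/(N(N+1)) * sum(R_i^2/n_i) - 3(N+1)
     = 12/(14*15) * (18.5^2/5 + 34^2/4 + 52.5^2/5) - 3*15
     = 0.057143 * 908.7 - 45
     = 6.925714.
Step 4: Ties present; correction factor C = 1 - 12/(14^3 - 14) = 0.995604. Corrected H = 6.925714 / 0.995604 = 6.956291.
Step 5: Under H0, H ~ chi^2(2); p-value = 0.030865.
Step 6: alpha = 0.1. reject H0.

H = 6.9563, df = 2, p = 0.030865, reject H0.


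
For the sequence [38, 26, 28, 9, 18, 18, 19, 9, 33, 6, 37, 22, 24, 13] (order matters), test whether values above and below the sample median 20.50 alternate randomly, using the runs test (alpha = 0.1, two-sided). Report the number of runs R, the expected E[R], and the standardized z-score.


Step 1: Compute median = 20.50; label A = above, B = below.
Labels in order: AAABBBBBABAAAB  (n_A = 7, n_B = 7)
Step 2: Count runs R = 6.
Step 3: Under H0 (random ordering), E[R] = 2*n_A*n_B/(n_A+n_B) + 1 = 2*7*7/14 + 1 = 8.0000.
        Var[R] = 2*n_A*n_B*(2*n_A*n_B - n_A - n_B) / ((n_A+n_B)^2 * (n_A+n_B-1)) = 8232/2548 = 3.2308.
        SD[R] = 1.7974.
Step 4: Continuity-corrected z = (R + 0.5 - E[R]) / SD[R] = (6 + 0.5 - 8.0000) / 1.7974 = -0.8345.
Step 5: Two-sided p-value via normal approximation = 2*(1 - Phi(|z|)) = 0.403986.
Step 6: alpha = 0.1. fail to reject H0.

R = 6, z = -0.8345, p = 0.403986, fail to reject H0.


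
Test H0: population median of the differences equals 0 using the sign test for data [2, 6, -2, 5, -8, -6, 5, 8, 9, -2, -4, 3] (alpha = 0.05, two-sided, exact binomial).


Step 1: Discard zero differences. Original n = 12; n_eff = number of nonzero differences = 12.
Nonzero differences (with sign): +2, +6, -2, +5, -8, -6, +5, +8, +9, -2, -4, +3
Step 2: Count signs: positive = 7, negative = 5.
Step 3: Under H0: P(positive) = 0.5, so the number of positives S ~ Bin(12, 0.5).
Step 4: Two-sided exact p-value = sum of Bin(12,0.5) probabilities at or below the observed probability = 0.774414.
Step 5: alpha = 0.05. fail to reject H0.

n_eff = 12, pos = 7, neg = 5, p = 0.774414, fail to reject H0.


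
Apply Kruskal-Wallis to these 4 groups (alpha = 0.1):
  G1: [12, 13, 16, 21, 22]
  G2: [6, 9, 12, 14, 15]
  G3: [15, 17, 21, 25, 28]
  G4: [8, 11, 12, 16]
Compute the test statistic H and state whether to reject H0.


Step 1: Combine all N = 19 observations and assign midranks.
sorted (value, group, rank): (6,G2,1), (8,G4,2), (9,G2,3), (11,G4,4), (12,G1,6), (12,G2,6), (12,G4,6), (13,G1,8), (14,G2,9), (15,G2,10.5), (15,G3,10.5), (16,G1,12.5), (16,G4,12.5), (17,G3,14), (21,G1,15.5), (21,G3,15.5), (22,G1,17), (25,G3,18), (28,G3,19)
Step 2: Sum ranks within each group.
R_1 = 59 (n_1 = 5)
R_2 = 29.5 (n_2 = 5)
R_3 = 77 (n_3 = 5)
R_4 = 24.5 (n_4 = 4)
Step 3: H = 12/(N(N+1)) * sum(R_i^2/n_i) - 3(N+1)
     = 12/(19*20) * (59^2/5 + 29.5^2/5 + 77^2/5 + 24.5^2/4) - 3*20
     = 0.031579 * 2206.11 - 60
     = 9.666711.
Step 4: Ties present; correction factor C = 1 - 42/(19^3 - 19) = 0.993860. Corrected H = 9.666711 / 0.993860 = 9.726434.
Step 5: Under H0, H ~ chi^2(3); p-value = 0.021041.
Step 6: alpha = 0.1. reject H0.

H = 9.7264, df = 3, p = 0.021041, reject H0.


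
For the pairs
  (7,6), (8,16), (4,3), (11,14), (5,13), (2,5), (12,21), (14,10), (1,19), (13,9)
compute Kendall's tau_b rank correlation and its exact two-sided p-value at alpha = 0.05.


Step 1: Enumerate the 45 unordered pairs (i,j) with i<j and classify each by sign(x_j-x_i) * sign(y_j-y_i).
  (1,2):dx=+1,dy=+10->C; (1,3):dx=-3,dy=-3->C; (1,4):dx=+4,dy=+8->C; (1,5):dx=-2,dy=+7->D
  (1,6):dx=-5,dy=-1->C; (1,7):dx=+5,dy=+15->C; (1,8):dx=+7,dy=+4->C; (1,9):dx=-6,dy=+13->D
  (1,10):dx=+6,dy=+3->C; (2,3):dx=-4,dy=-13->C; (2,4):dx=+3,dy=-2->D; (2,5):dx=-3,dy=-3->C
  (2,6):dx=-6,dy=-11->C; (2,7):dx=+4,dy=+5->C; (2,8):dx=+6,dy=-6->D; (2,9):dx=-7,dy=+3->D
  (2,10):dx=+5,dy=-7->D; (3,4):dx=+7,dy=+11->C; (3,5):dx=+1,dy=+10->C; (3,6):dx=-2,dy=+2->D
  (3,7):dx=+8,dy=+18->C; (3,8):dx=+10,dy=+7->C; (3,9):dx=-3,dy=+16->D; (3,10):dx=+9,dy=+6->C
  (4,5):dx=-6,dy=-1->C; (4,6):dx=-9,dy=-9->C; (4,7):dx=+1,dy=+7->C; (4,8):dx=+3,dy=-4->D
  (4,9):dx=-10,dy=+5->D; (4,10):dx=+2,dy=-5->D; (5,6):dx=-3,dy=-8->C; (5,7):dx=+7,dy=+8->C
  (5,8):dx=+9,dy=-3->D; (5,9):dx=-4,dy=+6->D; (5,10):dx=+8,dy=-4->D; (6,7):dx=+10,dy=+16->C
  (6,8):dx=+12,dy=+5->C; (6,9):dx=-1,dy=+14->D; (6,10):dx=+11,dy=+4->C; (7,8):dx=+2,dy=-11->D
  (7,9):dx=-11,dy=-2->C; (7,10):dx=+1,dy=-12->D; (8,9):dx=-13,dy=+9->D; (8,10):dx=-1,dy=-1->C
  (9,10):dx=+12,dy=-10->D
Step 2: C = 26, D = 19, total pairs = 45.
Step 3: tau = (C - D)/(n(n-1)/2) = (26 - 19)/45 = 0.155556.
Step 4: Exact two-sided p-value (enumerate n! = 3628800 permutations of y under H0): p = 0.600654.
Step 5: alpha = 0.05. fail to reject H0.

tau_b = 0.1556 (C=26, D=19), p = 0.600654, fail to reject H0.


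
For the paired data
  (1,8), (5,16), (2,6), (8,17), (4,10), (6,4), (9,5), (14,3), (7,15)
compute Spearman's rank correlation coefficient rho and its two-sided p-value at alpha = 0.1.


Step 1: Rank x and y separately (midranks; no ties here).
rank(x): 1->1, 5->4, 2->2, 8->7, 4->3, 6->5, 9->8, 14->9, 7->6
rank(y): 8->5, 16->8, 6->4, 17->9, 10->6, 4->2, 5->3, 3->1, 15->7
Step 2: d_i = R_x(i) - R_y(i); compute d_i^2.
  (1-5)^2=16, (4-8)^2=16, (2-4)^2=4, (7-9)^2=4, (3-6)^2=9, (5-2)^2=9, (8-3)^2=25, (9-1)^2=64, (6-7)^2=1
sum(d^2) = 148.
Step 3: rho = 1 - 6*148 / (9*(9^2 - 1)) = 1 - 888/720 = -0.233333.
Step 4: Under H0, t = rho * sqrt((n-2)/(1-rho^2)) = -0.6349 ~ t(7).
Step 5: Two-sided p-value from the t-distribution with 7 df = 0.545699.
Step 6: alpha = 0.1. fail to reject H0.

rho = -0.2333, p = 0.545699, fail to reject H0 at alpha = 0.1.


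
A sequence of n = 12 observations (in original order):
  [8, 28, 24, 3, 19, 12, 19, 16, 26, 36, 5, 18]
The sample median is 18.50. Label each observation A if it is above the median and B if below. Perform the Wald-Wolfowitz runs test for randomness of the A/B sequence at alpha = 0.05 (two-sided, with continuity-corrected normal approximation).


Step 1: Compute median = 18.50; label A = above, B = below.
Labels in order: BAABABABAABB  (n_A = 6, n_B = 6)
Step 2: Count runs R = 9.
Step 3: Under H0 (random ordering), E[R] = 2*n_A*n_B/(n_A+n_B) + 1 = 2*6*6/12 + 1 = 7.0000.
        Var[R] = 2*n_A*n_B*(2*n_A*n_B - n_A - n_B) / ((n_A+n_B)^2 * (n_A+n_B-1)) = 4320/1584 = 2.7273.
        SD[R] = 1.6514.
Step 4: Continuity-corrected z = (R - 0.5 - E[R]) / SD[R] = (9 - 0.5 - 7.0000) / 1.6514 = 0.9083.
Step 5: Two-sided p-value via normal approximation = 2*(1 - Phi(|z|)) = 0.363722.
Step 6: alpha = 0.05. fail to reject H0.

R = 9, z = 0.9083, p = 0.363722, fail to reject H0.


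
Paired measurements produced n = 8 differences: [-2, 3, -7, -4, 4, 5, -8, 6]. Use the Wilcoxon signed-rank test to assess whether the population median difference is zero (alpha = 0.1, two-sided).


Step 1: Drop any zero differences (none here) and take |d_i|.
|d| = [2, 3, 7, 4, 4, 5, 8, 6]
Step 2: Midrank |d_i| (ties get averaged ranks).
ranks: |2|->1, |3|->2, |7|->7, |4|->3.5, |4|->3.5, |5|->5, |8|->8, |6|->6
Step 3: Attach original signs; sum ranks with positive sign and with negative sign.
W+ = 2 + 3.5 + 5 + 6 = 16.5
W- = 1 + 7 + 3.5 + 8 = 19.5
(Check: W+ + W- = 36 should equal n(n+1)/2 = 36.)
Step 4: Test statistic W = min(W+, W-) = 16.5.
Step 5: Ties in |d|, so use the tie-corrected normal approximation.
        E[W] = n(n+1)/4 = 8*9/4 = 18.
        Tie groups: |d|=4 (t=2); sum(t^3 - t) = 6.
        Var[W] = n(n+1)(2n+1)/24 - sum(t^3-t)/48 = 1224/24 - 6/48 = 50.875.
        z = (W - E[W]) / sqrt(Var[W]) = (16.5 - 18) / 7.1327 = -0.2103.
        Two-sided p = 2*Phi(z) = 0.833434.
Step 6: alpha = 0.1. fail to reject H0.

W+ = 16.5, W- = 19.5, W = min = 16.5, p = 0.833434, fail to reject H0.


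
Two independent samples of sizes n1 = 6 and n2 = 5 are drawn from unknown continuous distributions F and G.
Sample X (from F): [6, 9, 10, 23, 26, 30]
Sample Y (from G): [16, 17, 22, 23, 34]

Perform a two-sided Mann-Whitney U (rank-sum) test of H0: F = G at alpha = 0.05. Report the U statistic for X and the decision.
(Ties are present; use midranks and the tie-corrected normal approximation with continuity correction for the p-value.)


Step 1: Combine and sort all 11 observations; assign midranks.
sorted (value, group): (6,X), (9,X), (10,X), (16,Y), (17,Y), (22,Y), (23,X), (23,Y), (26,X), (30,X), (34,Y)
ranks: 6->1, 9->2, 10->3, 16->4, 17->5, 22->6, 23->7.5, 23->7.5, 26->9, 30->10, 34->11
Step 2: Rank sum for X: R1 = 1 + 2 + 3 + 7.5 + 9 + 10 = 32.5.
Step 3: U_X = R1 - n1(n1+1)/2 = 32.5 - 6*7/2 = 32.5 - 21 = 11.5.
       U_Y = n1*n2 - U_X = 30 - 11.5 = 18.5.
Step 4: Ties are present, so use the tie-corrected normal approximation (with continuity correction) for the p-value.
Step 5: p-value = 0.583025; compare to alpha = 0.05. fail to reject H0.

U_X = 11.5, p = 0.583025, fail to reject H0 at alpha = 0.05.


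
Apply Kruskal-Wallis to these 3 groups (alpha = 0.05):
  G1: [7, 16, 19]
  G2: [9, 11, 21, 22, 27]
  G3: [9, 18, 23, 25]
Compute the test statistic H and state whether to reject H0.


Step 1: Combine all N = 12 observations and assign midranks.
sorted (value, group, rank): (7,G1,1), (9,G2,2.5), (9,G3,2.5), (11,G2,4), (16,G1,5), (18,G3,6), (19,G1,7), (21,G2,8), (22,G2,9), (23,G3,10), (25,G3,11), (27,G2,12)
Step 2: Sum ranks within each group.
R_1 = 13 (n_1 = 3)
R_2 = 35.5 (n_2 = 5)
R_3 = 29.5 (n_3 = 4)
Step 3: H = 12/(N(N+1)) * sum(R_i^2/n_i) - 3(N+1)
     = 12/(12*13) * (13^2/3 + 35.5^2/5 + 29.5^2/4) - 3*13
     = 0.076923 * 525.946 - 39
     = 1.457372.
Step 4: Ties present; correction factor C = 1 - 6/(12^3 - 12) = 0.996503. Corrected H = 1.457372 / 0.996503 = 1.462485.
Step 5: Under H0, H ~ chi^2(2); p-value = 0.481310.
Step 6: alpha = 0.05. fail to reject H0.

H = 1.4625, df = 2, p = 0.481310, fail to reject H0.


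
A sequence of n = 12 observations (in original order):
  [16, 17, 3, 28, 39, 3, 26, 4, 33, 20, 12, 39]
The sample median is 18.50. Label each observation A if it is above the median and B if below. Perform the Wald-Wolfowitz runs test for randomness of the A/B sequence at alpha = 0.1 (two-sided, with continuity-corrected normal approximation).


Step 1: Compute median = 18.50; label A = above, B = below.
Labels in order: BBBAABABAABA  (n_A = 6, n_B = 6)
Step 2: Count runs R = 8.
Step 3: Under H0 (random ordering), E[R] = 2*n_A*n_B/(n_A+n_B) + 1 = 2*6*6/12 + 1 = 7.0000.
        Var[R] = 2*n_A*n_B*(2*n_A*n_B - n_A - n_B) / ((n_A+n_B)^2 * (n_A+n_B-1)) = 4320/1584 = 2.7273.
        SD[R] = 1.6514.
Step 4: Continuity-corrected z = (R - 0.5 - E[R]) / SD[R] = (8 - 0.5 - 7.0000) / 1.6514 = 0.3028.
Step 5: Two-sided p-value via normal approximation = 2*(1 - Phi(|z|)) = 0.762069.
Step 6: alpha = 0.1. fail to reject H0.

R = 8, z = 0.3028, p = 0.762069, fail to reject H0.


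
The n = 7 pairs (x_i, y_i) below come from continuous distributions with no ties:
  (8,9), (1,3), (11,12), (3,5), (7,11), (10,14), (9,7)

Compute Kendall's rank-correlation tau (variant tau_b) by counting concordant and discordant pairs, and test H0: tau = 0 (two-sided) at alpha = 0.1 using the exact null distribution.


Step 1: Enumerate the 21 unordered pairs (i,j) with i<j and classify each by sign(x_j-x_i) * sign(y_j-y_i).
  (1,2):dx=-7,dy=-6->C; (1,3):dx=+3,dy=+3->C; (1,4):dx=-5,dy=-4->C; (1,5):dx=-1,dy=+2->D
  (1,6):dx=+2,dy=+5->C; (1,7):dx=+1,dy=-2->D; (2,3):dx=+10,dy=+9->C; (2,4):dx=+2,dy=+2->C
  (2,5):dx=+6,dy=+8->C; (2,6):dx=+9,dy=+11->C; (2,7):dx=+8,dy=+4->C; (3,4):dx=-8,dy=-7->C
  (3,5):dx=-4,dy=-1->C; (3,6):dx=-1,dy=+2->D; (3,7):dx=-2,dy=-5->C; (4,5):dx=+4,dy=+6->C
  (4,6):dx=+7,dy=+9->C; (4,7):dx=+6,dy=+2->C; (5,6):dx=+3,dy=+3->C; (5,7):dx=+2,dy=-4->D
  (6,7):dx=-1,dy=-7->C
Step 2: C = 17, D = 4, total pairs = 21.
Step 3: tau = (C - D)/(n(n-1)/2) = (17 - 4)/21 = 0.619048.
Step 4: Exact two-sided p-value (enumerate n! = 5040 permutations of y under H0): p = 0.069048.
Step 5: alpha = 0.1. reject H0.

tau_b = 0.6190 (C=17, D=4), p = 0.069048, reject H0.


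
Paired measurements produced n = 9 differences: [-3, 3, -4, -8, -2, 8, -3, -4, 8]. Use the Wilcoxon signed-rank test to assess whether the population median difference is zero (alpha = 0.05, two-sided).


Step 1: Drop any zero differences (none here) and take |d_i|.
|d| = [3, 3, 4, 8, 2, 8, 3, 4, 8]
Step 2: Midrank |d_i| (ties get averaged ranks).
ranks: |3|->3, |3|->3, |4|->5.5, |8|->8, |2|->1, |8|->8, |3|->3, |4|->5.5, |8|->8
Step 3: Attach original signs; sum ranks with positive sign and with negative sign.
W+ = 3 + 8 + 8 = 19
W- = 3 + 5.5 + 8 + 1 + 3 + 5.5 = 26
(Check: W+ + W- = 45 should equal n(n+1)/2 = 45.)
Step 4: Test statistic W = min(W+, W-) = 19.
Step 5: Ties in |d|, so use the tie-corrected normal approximation.
        E[W] = n(n+1)/4 = 9*10/4 = 22.5.
        Tie groups: |d|=3 (t=3), |d|=4 (t=2), |d|=8 (t=3); sum(t^3 - t) = 54.
        Var[W] = n(n+1)(2n+1)/24 - sum(t^3-t)/48 = 1710/24 - 54/48 = 70.125.
        z = (W - E[W]) / sqrt(Var[W]) = (19 - 22.5) / 8.3741 = -0.4180.
        Two-sided p = 2*Phi(z) = 0.675979.
Step 6: alpha = 0.05. fail to reject H0.

W+ = 19, W- = 26, W = min = 19, p = 0.675979, fail to reject H0.


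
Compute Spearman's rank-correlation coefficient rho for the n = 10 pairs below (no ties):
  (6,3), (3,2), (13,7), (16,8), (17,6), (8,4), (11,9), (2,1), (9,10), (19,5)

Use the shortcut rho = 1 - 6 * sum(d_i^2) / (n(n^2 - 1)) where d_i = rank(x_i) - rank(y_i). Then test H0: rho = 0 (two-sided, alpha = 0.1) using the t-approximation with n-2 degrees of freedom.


Step 1: Rank x and y separately (midranks; no ties here).
rank(x): 6->3, 3->2, 13->7, 16->8, 17->9, 8->4, 11->6, 2->1, 9->5, 19->10
rank(y): 3->3, 2->2, 7->7, 8->8, 6->6, 4->4, 9->9, 1->1, 10->10, 5->5
Step 2: d_i = R_x(i) - R_y(i); compute d_i^2.
  (3-3)^2=0, (2-2)^2=0, (7-7)^2=0, (8-8)^2=0, (9-6)^2=9, (4-4)^2=0, (6-9)^2=9, (1-1)^2=0, (5-10)^2=25, (10-5)^2=25
sum(d^2) = 68.
Step 3: rho = 1 - 6*68 / (10*(10^2 - 1)) = 1 - 408/990 = 0.587879.
Step 4: Under H0, t = rho * sqrt((n-2)/(1-rho^2)) = 2.0555 ~ t(8).
Step 5: Two-sided p-value from the t-distribution with 8 df = 0.073878.
Step 6: alpha = 0.1. reject H0.

rho = 0.5879, p = 0.073878, reject H0 at alpha = 0.1.


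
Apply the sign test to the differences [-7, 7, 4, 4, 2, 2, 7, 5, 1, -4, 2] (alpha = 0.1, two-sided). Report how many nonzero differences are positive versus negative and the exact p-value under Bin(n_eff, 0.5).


Step 1: Discard zero differences. Original n = 11; n_eff = number of nonzero differences = 11.
Nonzero differences (with sign): -7, +7, +4, +4, +2, +2, +7, +5, +1, -4, +2
Step 2: Count signs: positive = 9, negative = 2.
Step 3: Under H0: P(positive) = 0.5, so the number of positives S ~ Bin(11, 0.5).
Step 4: Two-sided exact p-value = sum of Bin(11,0.5) probabilities at or below the observed probability = 0.065430.
Step 5: alpha = 0.1. reject H0.

n_eff = 11, pos = 9, neg = 2, p = 0.065430, reject H0.


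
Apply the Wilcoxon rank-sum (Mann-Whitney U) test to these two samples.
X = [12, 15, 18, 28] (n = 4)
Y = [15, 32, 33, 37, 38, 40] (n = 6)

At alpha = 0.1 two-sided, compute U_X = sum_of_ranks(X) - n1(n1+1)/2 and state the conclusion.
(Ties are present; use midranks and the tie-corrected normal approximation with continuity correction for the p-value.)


Step 1: Combine and sort all 10 observations; assign midranks.
sorted (value, group): (12,X), (15,X), (15,Y), (18,X), (28,X), (32,Y), (33,Y), (37,Y), (38,Y), (40,Y)
ranks: 12->1, 15->2.5, 15->2.5, 18->4, 28->5, 32->6, 33->7, 37->8, 38->9, 40->10
Step 2: Rank sum for X: R1 = 1 + 2.5 + 4 + 5 = 12.5.
Step 3: U_X = R1 - n1(n1+1)/2 = 12.5 - 4*5/2 = 12.5 - 10 = 2.5.
       U_Y = n1*n2 - U_X = 24 - 2.5 = 21.5.
Step 4: Ties are present, so use the tie-corrected normal approximation (with continuity correction) for the p-value.
Step 5: p-value = 0.054273; compare to alpha = 0.1. reject H0.

U_X = 2.5, p = 0.054273, reject H0 at alpha = 0.1.


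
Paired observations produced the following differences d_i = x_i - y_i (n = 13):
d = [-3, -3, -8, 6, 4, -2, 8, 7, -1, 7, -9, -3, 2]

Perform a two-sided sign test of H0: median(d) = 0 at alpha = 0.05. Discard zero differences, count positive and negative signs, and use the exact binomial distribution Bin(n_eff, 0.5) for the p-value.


Step 1: Discard zero differences. Original n = 13; n_eff = number of nonzero differences = 13.
Nonzero differences (with sign): -3, -3, -8, +6, +4, -2, +8, +7, -1, +7, -9, -3, +2
Step 2: Count signs: positive = 6, negative = 7.
Step 3: Under H0: P(positive) = 0.5, so the number of positives S ~ Bin(13, 0.5).
Step 4: Two-sided exact p-value = sum of Bin(13,0.5) probabilities at or below the observed probability = 1.000000.
Step 5: alpha = 0.05. fail to reject H0.

n_eff = 13, pos = 6, neg = 7, p = 1.000000, fail to reject H0.


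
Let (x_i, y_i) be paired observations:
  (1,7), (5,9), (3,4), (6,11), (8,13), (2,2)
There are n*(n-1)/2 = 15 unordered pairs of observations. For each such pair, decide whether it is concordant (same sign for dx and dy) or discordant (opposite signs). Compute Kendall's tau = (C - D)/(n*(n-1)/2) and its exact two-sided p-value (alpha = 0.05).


Step 1: Enumerate the 15 unordered pairs (i,j) with i<j and classify each by sign(x_j-x_i) * sign(y_j-y_i).
  (1,2):dx=+4,dy=+2->C; (1,3):dx=+2,dy=-3->D; (1,4):dx=+5,dy=+4->C; (1,5):dx=+7,dy=+6->C
  (1,6):dx=+1,dy=-5->D; (2,3):dx=-2,dy=-5->C; (2,4):dx=+1,dy=+2->C; (2,5):dx=+3,dy=+4->C
  (2,6):dx=-3,dy=-7->C; (3,4):dx=+3,dy=+7->C; (3,5):dx=+5,dy=+9->C; (3,6):dx=-1,dy=-2->C
  (4,5):dx=+2,dy=+2->C; (4,6):dx=-4,dy=-9->C; (5,6):dx=-6,dy=-11->C
Step 2: C = 13, D = 2, total pairs = 15.
Step 3: tau = (C - D)/(n(n-1)/2) = (13 - 2)/15 = 0.733333.
Step 4: Exact two-sided p-value (enumerate n! = 720 permutations of y under H0): p = 0.055556.
Step 5: alpha = 0.05. fail to reject H0.

tau_b = 0.7333 (C=13, D=2), p = 0.055556, fail to reject H0.


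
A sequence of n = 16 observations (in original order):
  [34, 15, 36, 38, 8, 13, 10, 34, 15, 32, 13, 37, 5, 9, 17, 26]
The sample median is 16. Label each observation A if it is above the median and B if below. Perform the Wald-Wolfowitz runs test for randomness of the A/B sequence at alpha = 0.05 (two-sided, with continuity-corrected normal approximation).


Step 1: Compute median = 16; label A = above, B = below.
Labels in order: ABAABBBABABABBAA  (n_A = 8, n_B = 8)
Step 2: Count runs R = 11.
Step 3: Under H0 (random ordering), E[R] = 2*n_A*n_B/(n_A+n_B) + 1 = 2*8*8/16 + 1 = 9.0000.
        Var[R] = 2*n_A*n_B*(2*n_A*n_B - n_A - n_B) / ((n_A+n_B)^2 * (n_A+n_B-1)) = 14336/3840 = 3.7333.
        SD[R] = 1.9322.
Step 4: Continuity-corrected z = (R - 0.5 - E[R]) / SD[R] = (11 - 0.5 - 9.0000) / 1.9322 = 0.7763.
Step 5: Two-sided p-value via normal approximation = 2*(1 - Phi(|z|)) = 0.437558.
Step 6: alpha = 0.05. fail to reject H0.

R = 11, z = 0.7763, p = 0.437558, fail to reject H0.


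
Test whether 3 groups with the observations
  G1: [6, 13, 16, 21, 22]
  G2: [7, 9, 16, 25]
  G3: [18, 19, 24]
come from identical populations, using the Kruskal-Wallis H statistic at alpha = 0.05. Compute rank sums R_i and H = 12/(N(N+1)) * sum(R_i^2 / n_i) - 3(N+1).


Step 1: Combine all N = 12 observations and assign midranks.
sorted (value, group, rank): (6,G1,1), (7,G2,2), (9,G2,3), (13,G1,4), (16,G1,5.5), (16,G2,5.5), (18,G3,7), (19,G3,8), (21,G1,9), (22,G1,10), (24,G3,11), (25,G2,12)
Step 2: Sum ranks within each group.
R_1 = 29.5 (n_1 = 5)
R_2 = 22.5 (n_2 = 4)
R_3 = 26 (n_3 = 3)
Step 3: H = 12/(N(N+1)) * sum(R_i^2/n_i) - 3(N+1)
     = 12/(12*13) * (29.5^2/5 + 22.5^2/4 + 26^2/3) - 3*13
     = 0.076923 * 525.946 - 39
     = 1.457372.
Step 4: Ties present; correction factor C = 1 - 6/(12^3 - 12) = 0.996503. Corrected H = 1.457372 / 0.996503 = 1.462485.
Step 5: Under H0, H ~ chi^2(2); p-value = 0.481310.
Step 6: alpha = 0.05. fail to reject H0.

H = 1.4625, df = 2, p = 0.481310, fail to reject H0.


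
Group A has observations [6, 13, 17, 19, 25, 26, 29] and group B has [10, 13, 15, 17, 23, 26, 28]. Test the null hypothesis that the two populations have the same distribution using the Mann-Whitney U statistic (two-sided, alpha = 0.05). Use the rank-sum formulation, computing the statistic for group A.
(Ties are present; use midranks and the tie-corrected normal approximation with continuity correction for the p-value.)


Step 1: Combine and sort all 14 observations; assign midranks.
sorted (value, group): (6,X), (10,Y), (13,X), (13,Y), (15,Y), (17,X), (17,Y), (19,X), (23,Y), (25,X), (26,X), (26,Y), (28,Y), (29,X)
ranks: 6->1, 10->2, 13->3.5, 13->3.5, 15->5, 17->6.5, 17->6.5, 19->8, 23->9, 25->10, 26->11.5, 26->11.5, 28->13, 29->14
Step 2: Rank sum for X: R1 = 1 + 3.5 + 6.5 + 8 + 10 + 11.5 + 14 = 54.5.
Step 3: U_X = R1 - n1(n1+1)/2 = 54.5 - 7*8/2 = 54.5 - 28 = 26.5.
       U_Y = n1*n2 - U_X = 49 - 26.5 = 22.5.
Step 4: Ties are present, so use the tie-corrected normal approximation (with continuity correction) for the p-value.
Step 5: p-value = 0.847509; compare to alpha = 0.05. fail to reject H0.

U_X = 26.5, p = 0.847509, fail to reject H0 at alpha = 0.05.


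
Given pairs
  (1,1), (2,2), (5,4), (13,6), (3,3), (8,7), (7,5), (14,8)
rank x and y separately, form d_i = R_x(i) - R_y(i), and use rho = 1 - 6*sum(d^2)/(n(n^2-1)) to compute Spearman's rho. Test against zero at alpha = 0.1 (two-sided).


Step 1: Rank x and y separately (midranks; no ties here).
rank(x): 1->1, 2->2, 5->4, 13->7, 3->3, 8->6, 7->5, 14->8
rank(y): 1->1, 2->2, 4->4, 6->6, 3->3, 7->7, 5->5, 8->8
Step 2: d_i = R_x(i) - R_y(i); compute d_i^2.
  (1-1)^2=0, (2-2)^2=0, (4-4)^2=0, (7-6)^2=1, (3-3)^2=0, (6-7)^2=1, (5-5)^2=0, (8-8)^2=0
sum(d^2) = 2.
Step 3: rho = 1 - 6*2 / (8*(8^2 - 1)) = 1 - 12/504 = 0.976190.
Step 4: Under H0, t = rho * sqrt((n-2)/(1-rho^2)) = 11.0235 ~ t(6).
Step 5: Two-sided p-value from the t-distribution with 6 df = 0.000033.
Step 6: alpha = 0.1. reject H0.

rho = 0.9762, p = 0.000033, reject H0 at alpha = 0.1.


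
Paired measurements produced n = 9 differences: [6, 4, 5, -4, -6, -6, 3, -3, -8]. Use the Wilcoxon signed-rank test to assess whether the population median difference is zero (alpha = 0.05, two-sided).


Step 1: Drop any zero differences (none here) and take |d_i|.
|d| = [6, 4, 5, 4, 6, 6, 3, 3, 8]
Step 2: Midrank |d_i| (ties get averaged ranks).
ranks: |6|->7, |4|->3.5, |5|->5, |4|->3.5, |6|->7, |6|->7, |3|->1.5, |3|->1.5, |8|->9
Step 3: Attach original signs; sum ranks with positive sign and with negative sign.
W+ = 7 + 3.5 + 5 + 1.5 = 17
W- = 3.5 + 7 + 7 + 1.5 + 9 = 28
(Check: W+ + W- = 45 should equal n(n+1)/2 = 45.)
Step 4: Test statistic W = min(W+, W-) = 17.
Step 5: Ties in |d|, so use the tie-corrected normal approximation.
        E[W] = n(n+1)/4 = 9*10/4 = 22.5.
        Tie groups: |d|=3 (t=2), |d|=4 (t=2), |d|=6 (t=3); sum(t^3 - t) = 36.
        Var[W] = n(n+1)(2n+1)/24 - sum(t^3-t)/48 = 1710/24 - 36/48 = 70.5.
        z = (W - E[W]) / sqrt(Var[W]) = (17 - 22.5) / 8.3964 = -0.6550.
        Two-sided p = 2*Phi(z) = 0.512442.
Step 6: alpha = 0.05. fail to reject H0.

W+ = 17, W- = 28, W = min = 17, p = 0.512442, fail to reject H0.
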